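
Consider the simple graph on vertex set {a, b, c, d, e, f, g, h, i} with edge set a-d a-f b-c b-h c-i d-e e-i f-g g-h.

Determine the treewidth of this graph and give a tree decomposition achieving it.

Treewidth 2.
One optimal decomposition is:
Bags: B1 = {f, g, h}  B2 = {b, f, h}  B3 = {b, c, f}  B4 = {c, f, i}  B5 = {e, f, i}  B6 = {d, e, f}  B7 = {a, d, f}
Tree: B1–B2, B2–B3, B3–B4, B4–B5, B5–B6, B6–B7

Each bag holds 3 vertices, so the decomposition has width 2, which upper-bounds the treewidth. For the lower bound, G contains the cycle f–g–h–b–c–i–e–d–a–f, so G is not a forest; only forests have treewidth ≤ 1, hence tw(G) ≥ 2. Therefore the treewidth is 2.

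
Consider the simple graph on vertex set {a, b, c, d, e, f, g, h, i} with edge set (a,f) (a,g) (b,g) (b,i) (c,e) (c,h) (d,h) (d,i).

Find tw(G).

A width-1 tree decomposition is:
Bags: B1 = {a, f}  B2 = {a, g}  B3 = {b, g}  B4 = {b, i}  B5 = {d, i}  B6 = {d, h}  B7 = {c, h}  B8 = {c, e}
Tree: B1–B2, B2–B3, B3–B4, B4–B5, B5–B6, B6–B7, B7–B8
The largest bag has 2 vertices, giving width 1; this decomposition certifies tw(G) ≤ 1. G has an edge, so its treewidth is at least 1. Therefore the treewidth is 1.

1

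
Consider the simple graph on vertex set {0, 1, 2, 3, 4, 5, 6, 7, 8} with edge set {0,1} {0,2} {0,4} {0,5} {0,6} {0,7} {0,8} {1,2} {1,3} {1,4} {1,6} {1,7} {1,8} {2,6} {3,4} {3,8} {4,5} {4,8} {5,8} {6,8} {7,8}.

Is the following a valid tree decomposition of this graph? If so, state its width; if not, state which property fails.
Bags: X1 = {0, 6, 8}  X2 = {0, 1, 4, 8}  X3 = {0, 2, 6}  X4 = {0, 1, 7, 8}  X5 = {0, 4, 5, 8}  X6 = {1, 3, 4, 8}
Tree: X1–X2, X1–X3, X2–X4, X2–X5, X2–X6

A tree decomposition must satisfy three properties: every vertex lies in some bag; for every edge, both endpoints lie together in some bag; and for every vertex, the bags containing it form a connected subtree. Here edge (1,6) lies in no bag, so the decomposition is invalid.

No — edge (1,6) lies in no bag.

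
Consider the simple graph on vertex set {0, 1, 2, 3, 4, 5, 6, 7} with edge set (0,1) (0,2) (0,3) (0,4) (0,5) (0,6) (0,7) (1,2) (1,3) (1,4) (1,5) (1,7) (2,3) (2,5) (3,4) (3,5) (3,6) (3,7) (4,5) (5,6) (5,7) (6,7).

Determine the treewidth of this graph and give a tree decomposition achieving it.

The largest bag has 5 vertices, giving width 4; this decomposition certifies tw(G) ≤ 4. For the lower bound, the 5 vertices {0, 1, 2, 3, 5} are pairwise adjacent, and any tree decomposition puts a clique entirely inside one bag — forcing width ≥ 4. Hence tw(G) = 4 exactly.

Treewidth 4.
Bags: B1 = {0, 1, 3, 4, 5}  B2 = {0, 1, 2, 3, 5}  B3 = {0, 1, 3, 5, 7}  B4 = {0, 3, 5, 6, 7}
Tree: B1–B2, B1–B3, B3–B4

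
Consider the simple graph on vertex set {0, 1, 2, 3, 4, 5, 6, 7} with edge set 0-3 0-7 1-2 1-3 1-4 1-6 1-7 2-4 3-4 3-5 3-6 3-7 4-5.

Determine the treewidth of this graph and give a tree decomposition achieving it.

Treewidth 2.
One such decomposition:
Bags: B1 = {1, 3, 4}  B2 = {1, 2, 4}  B3 = {1, 3, 7}  B4 = {1, 3, 6}  B5 = {0, 3, 7}  B6 = {3, 4, 5}
Tree: B1–B2, B1–B3, B1–B4, B3–B5, B1–B6

Every bag has size at most 3, so the width is 3 − 1 = 2 and tw(G) ≤ 2. On the other hand G contains the 3-clique {1, 2, 4}. A clique must lie in a single bag of any decomposition, so no decomposition can have width below 2. The upper and lower bounds meet at 2, so that is the treewidth.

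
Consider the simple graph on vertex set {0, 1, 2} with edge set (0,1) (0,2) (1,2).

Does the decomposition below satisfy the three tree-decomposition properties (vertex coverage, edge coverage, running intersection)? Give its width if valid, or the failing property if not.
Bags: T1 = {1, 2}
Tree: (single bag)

No — vertex 0 appears in no bag.

A tree decomposition must satisfy three properties: every vertex lies in some bag; for every edge, both endpoints lie together in some bag; and for every vertex, the bags containing it form a connected subtree. Here vertex 0 appears in no bag, so the decomposition is invalid.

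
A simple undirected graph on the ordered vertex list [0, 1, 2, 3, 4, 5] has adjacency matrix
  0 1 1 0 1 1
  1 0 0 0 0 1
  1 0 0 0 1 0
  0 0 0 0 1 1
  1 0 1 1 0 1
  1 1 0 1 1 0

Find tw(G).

2

A width-2 tree decomposition is:
Bags: B1 = {3, 4, 5}  B2 = {0, 4, 5}  B3 = {0, 1, 5}  B4 = {0, 2, 4}
Tree: B1–B2, B2–B3, B2–B4
Each bag holds 3 vertices, so the decomposition has width 2, which upper-bounds the treewidth. For the lower bound, the 3 vertices {0, 1, 5} are pairwise adjacent, and any tree decomposition puts a clique entirely inside one bag — forcing width ≥ 2. The upper and lower bounds meet at 2, so that is the treewidth.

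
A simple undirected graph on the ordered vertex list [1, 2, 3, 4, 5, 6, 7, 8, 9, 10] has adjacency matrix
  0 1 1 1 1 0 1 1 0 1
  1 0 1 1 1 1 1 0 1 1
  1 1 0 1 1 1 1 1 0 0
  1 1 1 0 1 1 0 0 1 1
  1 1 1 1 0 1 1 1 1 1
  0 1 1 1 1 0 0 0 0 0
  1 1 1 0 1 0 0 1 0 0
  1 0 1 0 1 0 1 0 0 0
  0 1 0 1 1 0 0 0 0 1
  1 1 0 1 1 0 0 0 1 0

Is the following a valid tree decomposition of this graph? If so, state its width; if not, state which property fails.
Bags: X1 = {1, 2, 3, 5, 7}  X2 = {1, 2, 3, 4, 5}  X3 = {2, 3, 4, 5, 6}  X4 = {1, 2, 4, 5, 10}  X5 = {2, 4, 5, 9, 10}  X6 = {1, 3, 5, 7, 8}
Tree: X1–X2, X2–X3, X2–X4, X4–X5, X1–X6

Checking the three conditions: (i) the bags cover all of {1, 2, 3, 4, 5, 6, 7, 8, 9, 10}; (ii) for each edge, some bag contains both endpoints; (iii) the bags containing any fixed vertex form a subtree. All hold, so the decomposition is valid with width 5 − 1 = 4.

Yes; width 4.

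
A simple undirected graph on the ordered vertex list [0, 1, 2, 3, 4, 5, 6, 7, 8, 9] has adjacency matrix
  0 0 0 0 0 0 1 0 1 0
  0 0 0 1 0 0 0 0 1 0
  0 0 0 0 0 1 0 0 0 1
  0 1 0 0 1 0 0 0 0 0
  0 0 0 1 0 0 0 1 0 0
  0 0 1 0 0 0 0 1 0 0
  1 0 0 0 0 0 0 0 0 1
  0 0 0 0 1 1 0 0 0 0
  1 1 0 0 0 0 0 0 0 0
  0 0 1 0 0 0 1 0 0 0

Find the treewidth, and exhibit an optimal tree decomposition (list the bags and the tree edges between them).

Treewidth 2.
Bags: B1 = {2, 6, 9}  B2 = {0, 2, 6}  B3 = {0, 2, 8}  B4 = {1, 2, 8}  B5 = {1, 2, 3}  B6 = {2, 3, 4}  B7 = {2, 4, 7}  B8 = {2, 5, 7}
Tree: B1–B2, B2–B3, B3–B4, B4–B5, B5–B6, B6–B7, B7–B8

Each bag holds 3 vertices, so the decomposition has width 2, which upper-bounds the treewidth. The edges 2–9–6–0–8–1–3–4–7–5–2 form a cycle, so G is not a tree and its treewidth is at least 2. Therefore the treewidth is 2.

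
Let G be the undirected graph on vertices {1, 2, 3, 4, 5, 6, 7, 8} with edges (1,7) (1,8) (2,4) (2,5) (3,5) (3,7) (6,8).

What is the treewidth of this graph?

1

A width-1 tree decomposition is:
Bags: B1 = {2, 4}  B2 = {2, 5}  B3 = {3, 5}  B4 = {3, 7}  B5 = {1, 7}  B6 = {1, 8}  B7 = {6, 8}
Tree: B1–B2, B2–B3, B3–B4, B4–B5, B5–B6, B6–B7
Each bag holds 2 vertices, so the decomposition has width 1, which upper-bounds the treewidth. Any graph with an edge has treewidth ≥ 1, and G has the edge 4–2. Hence tw(G) = 1 exactly.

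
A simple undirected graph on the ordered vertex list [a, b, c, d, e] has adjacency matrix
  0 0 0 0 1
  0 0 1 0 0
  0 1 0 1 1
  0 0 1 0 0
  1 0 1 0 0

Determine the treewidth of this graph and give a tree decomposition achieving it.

Every bag has size at most 2, so the width is 2 − 1 = 1 and tw(G) ≤ 1. Any graph with an edge has treewidth ≥ 1, and G has the edge e–c. Therefore the treewidth is 1.

Treewidth 1.
Bags: B1 = {c, e}  B2 = {a, e}  B3 = {c, d}  B4 = {b, c}
Tree: B1–B2, B1–B3, B3–B4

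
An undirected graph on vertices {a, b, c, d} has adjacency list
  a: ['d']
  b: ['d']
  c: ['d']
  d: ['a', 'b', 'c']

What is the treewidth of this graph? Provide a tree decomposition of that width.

The largest bag has 2 vertices, giving width 1; this decomposition certifies tw(G) ≤ 1. Since G has at least one edge (e.g. c–d), it is not an edgeless graph, so tw(G) ≥ 1. The upper and lower bounds meet at 1, so that is the treewidth.

Treewidth 1.
Bags: B1 = {c, d}  B2 = {a, d}  B3 = {b, d}
Tree: B1–B2, B1–B3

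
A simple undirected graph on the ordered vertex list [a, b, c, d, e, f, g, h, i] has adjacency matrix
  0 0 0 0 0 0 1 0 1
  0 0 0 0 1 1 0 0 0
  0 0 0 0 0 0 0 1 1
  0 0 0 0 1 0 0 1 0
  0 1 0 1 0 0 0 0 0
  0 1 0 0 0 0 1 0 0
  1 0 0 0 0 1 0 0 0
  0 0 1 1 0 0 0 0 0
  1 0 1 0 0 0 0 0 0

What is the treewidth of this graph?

2

A width-2 tree decomposition is:
Bags: B1 = {b, e, f}  B2 = {e, f, g}  B3 = {a, e, g}  B4 = {a, e, i}  B5 = {c, e, i}  B6 = {c, e, h}  B7 = {d, e, h}
Tree: B1–B2, B2–B3, B3–B4, B4–B5, B5–B6, B6–B7
Each bag holds 3 vertices, so the decomposition has width 2, which upper-bounds the treewidth. The edges e–b–f–g–a–i–c–h–d–e form a cycle, so G is not a tree and its treewidth is at least 2. Combining the bounds, tw(G) = 2.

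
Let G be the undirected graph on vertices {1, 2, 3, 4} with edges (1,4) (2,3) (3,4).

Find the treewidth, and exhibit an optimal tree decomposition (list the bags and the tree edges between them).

Treewidth 1.
One such decomposition:
Bags: B1 = {1, 4}  B2 = {3, 4}  B3 = {2, 3}
Tree: B1–B2, B2–B3

The largest bag has 2 vertices, giving width 1; this decomposition certifies tw(G) ≤ 1. Any graph with an edge has treewidth ≥ 1, and G has the edge 1–4. Therefore the treewidth is 1.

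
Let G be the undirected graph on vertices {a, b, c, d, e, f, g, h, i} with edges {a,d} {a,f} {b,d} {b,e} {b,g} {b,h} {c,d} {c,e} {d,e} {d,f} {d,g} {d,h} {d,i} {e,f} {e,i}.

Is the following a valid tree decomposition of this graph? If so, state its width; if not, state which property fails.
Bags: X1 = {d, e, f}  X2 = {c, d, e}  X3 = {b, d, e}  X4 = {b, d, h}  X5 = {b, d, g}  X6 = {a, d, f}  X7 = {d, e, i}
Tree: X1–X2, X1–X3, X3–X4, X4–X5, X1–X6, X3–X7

Vertex coverage: the bags together contain {a, b, c, d, e, f, g, h, i}, the full vertex set. Edge coverage: each edge of G has both endpoints in at least one bag. Running intersection: for every vertex, the bags containing it form a connected subtree. All three properties hold, so this is a valid tree decomposition of width max|bag| − 1 = 2, and hence tw(G) ≤ 2.

Yes; width 2.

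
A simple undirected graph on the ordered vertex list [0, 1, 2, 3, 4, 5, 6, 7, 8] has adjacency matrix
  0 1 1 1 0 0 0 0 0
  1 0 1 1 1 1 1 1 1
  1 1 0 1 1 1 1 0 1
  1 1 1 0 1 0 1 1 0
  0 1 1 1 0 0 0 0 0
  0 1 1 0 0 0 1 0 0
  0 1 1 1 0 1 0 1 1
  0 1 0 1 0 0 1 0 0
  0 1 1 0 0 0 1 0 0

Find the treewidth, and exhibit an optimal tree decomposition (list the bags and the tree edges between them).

The largest bag has 4 vertices, giving width 3; this decomposition certifies tw(G) ≤ 3. On the other hand G contains the 4-clique {1, 2, 6, 8}. A clique must lie in a single bag of any decomposition, so no decomposition can have width below 3. The upper and lower bounds meet at 3, so that is the treewidth.

Treewidth 3.
One such decomposition:
Bags: B1 = {1, 2, 5, 6}  B2 = {1, 2, 3, 6}  B3 = {1, 2, 6, 8}  B4 = {0, 1, 2, 3}  B5 = {1, 3, 6, 7}  B6 = {1, 2, 3, 4}
Tree: B1–B2, B2–B3, B2–B4, B2–B5, B4–B6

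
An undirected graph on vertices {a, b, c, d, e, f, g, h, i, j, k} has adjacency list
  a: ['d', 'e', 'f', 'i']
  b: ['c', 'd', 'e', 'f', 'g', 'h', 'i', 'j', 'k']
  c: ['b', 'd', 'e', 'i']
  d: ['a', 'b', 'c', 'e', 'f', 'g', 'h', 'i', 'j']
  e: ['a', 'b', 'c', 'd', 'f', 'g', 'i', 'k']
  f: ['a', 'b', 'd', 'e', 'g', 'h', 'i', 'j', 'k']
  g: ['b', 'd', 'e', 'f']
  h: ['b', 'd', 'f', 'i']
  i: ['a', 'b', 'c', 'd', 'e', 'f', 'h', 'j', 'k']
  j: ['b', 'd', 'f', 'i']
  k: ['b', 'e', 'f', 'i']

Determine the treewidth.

4

A width-4 tree decomposition is:
Bags: B1 = {b, d, f, h, i}  B2 = {b, d, e, f, i}  B3 = {b, c, d, e, i}  B4 = {b, d, f, i, j}  B5 = {a, d, e, f, i}  B6 = {b, e, f, i, k}  B7 = {b, d, e, f, g}
Tree: B1–B2, B2–B3, B2–B4, B2–B5, B2–B6, B2–B7
Every bag has size at most 5, so the width is 5 − 1 = 4 and tw(G) ≤ 4. For the lower bound, the 5 vertices {b, c, d, e, i} are pairwise adjacent, and any tree decomposition puts a clique entirely inside one bag — forcing width ≥ 4. Combining the bounds, tw(G) = 4.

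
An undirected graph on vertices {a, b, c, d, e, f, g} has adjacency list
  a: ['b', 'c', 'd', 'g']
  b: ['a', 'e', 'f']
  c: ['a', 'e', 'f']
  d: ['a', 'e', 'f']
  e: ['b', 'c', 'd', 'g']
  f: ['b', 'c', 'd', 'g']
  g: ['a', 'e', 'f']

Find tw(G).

3

A width-3 tree decomposition is:
Bags: B1 = {a, d, e, f}  B2 = {a, c, e, f}  B3 = {a, b, e, f}  B4 = {a, e, f, g}
Tree: B1–B2, B2–B3, B3–B4
Every bag has size at most 4, so the width is 4 − 1 = 3 and tw(G) ≤ 3. For the lower bound: the 4 vertex sets {d,e}, {a,c}, {f}, {b} are disjoint, each induces a connected subgraph, and every pair is joined by at least one edge of G. Contracting each set to a single vertex therefore yields K_{4} as a minor, and since treewidth is minor-monotone, tw(G) ≥ tw(K_{4}) = 3. Hence tw(G) = 3 exactly.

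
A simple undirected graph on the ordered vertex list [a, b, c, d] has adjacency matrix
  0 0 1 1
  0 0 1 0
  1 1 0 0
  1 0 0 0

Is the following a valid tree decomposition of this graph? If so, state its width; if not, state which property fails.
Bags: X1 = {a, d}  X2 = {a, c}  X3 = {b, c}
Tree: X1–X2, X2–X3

Yes; width 1.

Vertex coverage: the bags together contain {a, b, c, d}, the full vertex set. Edge coverage: each edge of G has both endpoints in at least one bag. Running intersection: for every vertex, the bags containing it form a connected subtree. All three properties hold, so this is a valid tree decomposition of width max|bag| − 1 = 1, and hence tw(G) ≤ 1.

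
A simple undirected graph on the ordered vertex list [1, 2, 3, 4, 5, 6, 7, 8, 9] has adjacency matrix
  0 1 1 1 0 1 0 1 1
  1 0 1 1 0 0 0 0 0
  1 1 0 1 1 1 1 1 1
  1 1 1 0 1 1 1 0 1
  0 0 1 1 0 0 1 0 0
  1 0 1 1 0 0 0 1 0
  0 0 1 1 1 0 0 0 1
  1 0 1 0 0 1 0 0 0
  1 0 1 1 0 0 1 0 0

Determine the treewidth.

A width-3 tree decomposition is:
Bags: B1 = {1, 3, 4, 6}  B2 = {1, 3, 4, 9}  B3 = {3, 4, 7, 9}  B4 = {3, 4, 5, 7}  B5 = {1, 2, 3, 4}  B6 = {1, 3, 6, 8}
Tree: B1–B2, B2–B3, B3–B4, B1–B5, B1–B6
The largest bag has 4 vertices, giving width 3; this decomposition certifies tw(G) ≤ 3. Conversely, {1, 3, 6, 8} is a clique of size 4, and the vertices of any clique must share a bag in every tree decomposition; so some bag has ≥ 4 vertices and tw(G) ≥ 3. The upper and lower bounds meet at 3, so that is the treewidth.

3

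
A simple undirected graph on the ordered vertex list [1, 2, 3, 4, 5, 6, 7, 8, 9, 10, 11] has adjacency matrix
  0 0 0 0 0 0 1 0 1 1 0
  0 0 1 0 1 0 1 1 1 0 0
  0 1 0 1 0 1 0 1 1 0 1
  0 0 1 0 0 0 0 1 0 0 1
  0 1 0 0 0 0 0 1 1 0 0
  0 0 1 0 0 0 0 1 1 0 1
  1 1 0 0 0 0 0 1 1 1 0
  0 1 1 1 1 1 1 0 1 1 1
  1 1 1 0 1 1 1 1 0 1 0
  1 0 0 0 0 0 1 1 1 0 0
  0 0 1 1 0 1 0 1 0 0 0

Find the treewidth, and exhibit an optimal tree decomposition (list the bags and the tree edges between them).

Each bag holds 4 vertices, so the decomposition has width 3, which upper-bounds the treewidth. For the lower bound, the 4 vertices {2, 3, 8, 9} are pairwise adjacent, and any tree decomposition puts a clique entirely inside one bag — forcing width ≥ 3. Therefore the treewidth is 3.

Treewidth 3.
One such decomposition:
Bags: B1 = {2, 7, 8, 9}  B2 = {2, 3, 8, 9}  B3 = {3, 6, 8, 9}  B4 = {2, 5, 8, 9}  B5 = {3, 6, 8, 11}  B6 = {3, 4, 8, 11}  B7 = {7, 8, 9, 10}  B8 = {1, 7, 9, 10}
Tree: B1–B2, B2–B3, B2–B4, B3–B5, B5–B6, B1–B7, B7–B8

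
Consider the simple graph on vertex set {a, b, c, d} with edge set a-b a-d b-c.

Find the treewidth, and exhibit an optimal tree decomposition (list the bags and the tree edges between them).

Treewidth 1.
One such decomposition:
Bags: B1 = {b, c}  B2 = {a, b}  B3 = {a, d}
Tree: B1–B2, B2–B3

Every bag has size at most 2, so the width is 2 − 1 = 1 and tw(G) ≤ 1. Since G has at least one edge (e.g. c–b), it is not an edgeless graph, so tw(G) ≥ 1. Combining the bounds, tw(G) = 1.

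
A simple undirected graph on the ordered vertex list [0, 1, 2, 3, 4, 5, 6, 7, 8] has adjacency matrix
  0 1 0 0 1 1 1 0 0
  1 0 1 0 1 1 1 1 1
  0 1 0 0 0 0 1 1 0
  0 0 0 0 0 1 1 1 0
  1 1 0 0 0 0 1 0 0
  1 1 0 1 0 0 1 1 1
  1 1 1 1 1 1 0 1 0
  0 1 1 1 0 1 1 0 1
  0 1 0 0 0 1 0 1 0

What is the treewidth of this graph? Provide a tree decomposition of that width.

Treewidth 3.
Bags: B1 = {1, 5, 6, 7}  B2 = {1, 5, 7, 8}  B3 = {0, 1, 5, 6}  B4 = {3, 5, 6, 7}  B5 = {1, 2, 6, 7}  B6 = {0, 1, 4, 6}
Tree: B1–B2, B1–B3, B1–B4, B1–B5, B3–B6

The largest bag has 4 vertices, giving width 3; this decomposition certifies tw(G) ≤ 3. On the other hand G contains the 4-clique {1, 5, 7, 8}. A clique must lie in a single bag of any decomposition, so no decomposition can have width below 3. Therefore the treewidth is 3.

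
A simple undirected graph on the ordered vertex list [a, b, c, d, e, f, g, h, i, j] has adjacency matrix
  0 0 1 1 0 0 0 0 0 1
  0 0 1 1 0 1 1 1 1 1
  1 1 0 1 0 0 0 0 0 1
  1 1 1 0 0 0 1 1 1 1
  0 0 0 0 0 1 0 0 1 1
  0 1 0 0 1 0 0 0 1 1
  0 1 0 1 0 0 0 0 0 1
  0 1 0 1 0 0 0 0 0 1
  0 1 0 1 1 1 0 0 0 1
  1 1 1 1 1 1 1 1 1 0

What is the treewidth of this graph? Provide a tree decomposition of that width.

The largest bag has 4 vertices, giving width 3; this decomposition certifies tw(G) ≤ 3. On the other hand G contains the 4-clique {a, c, d, j}. A clique must lie in a single bag of any decomposition, so no decomposition can have width below 3. Therefore the treewidth is 3.

Treewidth 3.
One optimal decomposition is:
Bags: B1 = {b, f, i, j}  B2 = {b, d, i, j}  B3 = {b, d, h, j}  B4 = {b, c, d, j}  B5 = {b, d, g, j}  B6 = {e, f, i, j}  B7 = {a, c, d, j}
Tree: B1–B2, B2–B3, B2–B4, B4–B5, B1–B6, B4–B7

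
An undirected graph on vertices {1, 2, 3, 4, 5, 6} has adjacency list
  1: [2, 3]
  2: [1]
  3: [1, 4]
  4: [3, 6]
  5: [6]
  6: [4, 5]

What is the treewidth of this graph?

1

A width-1 tree decomposition is:
Bags: B1 = {5, 6}  B2 = {4, 6}  B3 = {3, 4}  B4 = {1, 3}  B5 = {1, 2}
Tree: B1–B2, B2–B3, B3–B4, B4–B5
Every bag has size at most 2, so the width is 2 − 1 = 1 and tw(G) ≤ 1. G has an edge, so its treewidth is at least 1. The upper and lower bounds meet at 1, so that is the treewidth.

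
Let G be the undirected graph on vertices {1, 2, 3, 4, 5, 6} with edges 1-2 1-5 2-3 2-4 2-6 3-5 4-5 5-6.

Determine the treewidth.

2

A width-2 tree decomposition is:
Bags: B1 = {2, 5, 6}  B2 = {1, 2, 5}  B3 = {2, 3, 5}  B4 = {2, 4, 5}
Tree: B1–B2, B2–B3, B3–B4
The largest bag has 3 vertices, giving width 2; this decomposition certifies tw(G) ≤ 2. The edges 5–6–2–1–5 form a cycle, so G is not a tree and its treewidth is at least 2. Combining the bounds, tw(G) = 2.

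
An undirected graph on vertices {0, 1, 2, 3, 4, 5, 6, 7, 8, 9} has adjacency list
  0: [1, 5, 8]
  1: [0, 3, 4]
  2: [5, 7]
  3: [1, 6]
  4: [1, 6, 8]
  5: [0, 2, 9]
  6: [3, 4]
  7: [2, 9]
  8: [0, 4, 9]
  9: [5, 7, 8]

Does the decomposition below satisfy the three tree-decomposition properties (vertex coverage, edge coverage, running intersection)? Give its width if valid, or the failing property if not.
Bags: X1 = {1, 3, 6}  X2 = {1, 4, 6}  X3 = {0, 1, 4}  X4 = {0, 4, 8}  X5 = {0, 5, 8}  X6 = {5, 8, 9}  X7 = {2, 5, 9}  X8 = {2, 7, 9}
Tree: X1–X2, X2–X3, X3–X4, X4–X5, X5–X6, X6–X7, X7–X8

Checking the three conditions: (i) the bags cover all of {0, 1, 2, 3, 4, 5, 6, 7, 8, 9}; (ii) for each edge, some bag contains both endpoints; (iii) the bags containing any fixed vertex form a subtree. All hold, so the decomposition is valid with width 3 − 1 = 2.

Yes; width 2.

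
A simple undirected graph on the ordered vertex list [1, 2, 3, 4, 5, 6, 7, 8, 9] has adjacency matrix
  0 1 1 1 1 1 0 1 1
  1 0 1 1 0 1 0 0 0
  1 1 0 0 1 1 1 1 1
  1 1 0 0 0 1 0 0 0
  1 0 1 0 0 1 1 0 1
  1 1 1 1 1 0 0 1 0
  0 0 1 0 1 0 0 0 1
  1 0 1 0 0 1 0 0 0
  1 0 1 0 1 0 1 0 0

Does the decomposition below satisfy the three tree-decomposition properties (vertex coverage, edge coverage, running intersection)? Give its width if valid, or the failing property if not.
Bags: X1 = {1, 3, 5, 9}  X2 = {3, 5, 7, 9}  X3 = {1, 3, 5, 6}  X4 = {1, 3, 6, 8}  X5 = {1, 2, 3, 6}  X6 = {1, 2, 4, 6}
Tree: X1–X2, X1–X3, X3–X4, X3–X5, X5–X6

Checking the three conditions: (i) the bags cover all of {1, 2, 3, 4, 5, 6, 7, 8, 9}; (ii) for each edge, some bag contains both endpoints; (iii) the bags containing any fixed vertex form a subtree. All hold, so the decomposition is valid with width 4 − 1 = 3.

Yes; width 3.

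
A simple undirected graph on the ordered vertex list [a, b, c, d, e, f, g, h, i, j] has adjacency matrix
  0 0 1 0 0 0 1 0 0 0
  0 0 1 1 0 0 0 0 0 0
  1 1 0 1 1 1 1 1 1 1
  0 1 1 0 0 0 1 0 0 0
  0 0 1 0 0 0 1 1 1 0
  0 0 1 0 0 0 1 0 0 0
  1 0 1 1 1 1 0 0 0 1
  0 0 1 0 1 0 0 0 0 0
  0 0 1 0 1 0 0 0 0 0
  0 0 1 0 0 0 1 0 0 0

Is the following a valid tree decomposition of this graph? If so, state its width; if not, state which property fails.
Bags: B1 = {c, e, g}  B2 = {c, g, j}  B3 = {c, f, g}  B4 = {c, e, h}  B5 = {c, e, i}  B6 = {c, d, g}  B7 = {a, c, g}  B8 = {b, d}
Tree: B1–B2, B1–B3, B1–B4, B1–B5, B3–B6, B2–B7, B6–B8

A tree decomposition must satisfy three properties: every vertex lies in some bag; for every edge, both endpoints lie together in some bag; and for every vertex, the bags containing it form a connected subtree. Here edge (c,b) lies in no bag, so the decomposition is invalid.

No — edge (c,b) lies in no bag.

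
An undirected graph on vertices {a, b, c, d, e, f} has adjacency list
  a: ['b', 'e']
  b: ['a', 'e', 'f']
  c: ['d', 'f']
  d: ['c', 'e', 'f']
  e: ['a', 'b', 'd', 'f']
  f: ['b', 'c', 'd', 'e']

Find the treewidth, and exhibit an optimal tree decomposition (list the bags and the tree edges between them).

Treewidth 2.
Bags: B1 = {a, b, e}  B2 = {b, e, f}  B3 = {d, e, f}  B4 = {c, d, f}
Tree: B1–B2, B2–B3, B3–B4

Each bag holds 3 vertices, so the decomposition has width 2, which upper-bounds the treewidth. On the other hand G contains the 3-clique {a, b, e}. A clique must lie in a single bag of any decomposition, so no decomposition can have width below 2. Therefore the treewidth is 2.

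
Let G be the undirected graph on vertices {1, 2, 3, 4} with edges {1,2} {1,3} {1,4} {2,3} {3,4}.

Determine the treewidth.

2

A width-2 tree decomposition is:
Bags: B1 = {1, 3, 4}  B2 = {1, 2, 3}
Tree: B1–B2
The largest bag has 3 vertices, giving width 2; this decomposition certifies tw(G) ≤ 2. On the other hand G contains the 3-clique {1, 2, 3}. A clique must lie in a single bag of any decomposition, so no decomposition can have width below 2. Therefore the treewidth is 2.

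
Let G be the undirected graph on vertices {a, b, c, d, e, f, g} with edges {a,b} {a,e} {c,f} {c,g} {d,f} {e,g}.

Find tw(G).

1

A width-1 tree decomposition is:
Bags: B1 = {a, b}  B2 = {a, e}  B3 = {e, g}  B4 = {c, g}  B5 = {c, f}  B6 = {d, f}
Tree: B1–B2, B2–B3, B3–B4, B4–B5, B5–B6
Every bag has size at most 2, so the width is 2 − 1 = 1 and tw(G) ≤ 1. Any graph with an edge has treewidth ≥ 1, and G has the edge b–a. Therefore the treewidth is 1.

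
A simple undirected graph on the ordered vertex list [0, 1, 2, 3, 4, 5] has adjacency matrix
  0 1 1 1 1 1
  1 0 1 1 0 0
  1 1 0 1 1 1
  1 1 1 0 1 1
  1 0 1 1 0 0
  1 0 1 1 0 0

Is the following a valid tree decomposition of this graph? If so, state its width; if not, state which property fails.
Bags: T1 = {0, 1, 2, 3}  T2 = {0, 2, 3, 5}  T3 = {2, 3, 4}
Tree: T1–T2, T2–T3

No — edge (0,4) lies in no bag.

A tree decomposition must satisfy three properties: every vertex lies in some bag; for every edge, both endpoints lie together in some bag; and for every vertex, the bags containing it form a connected subtree. Here edge (0,4) lies in no bag, so the decomposition is invalid.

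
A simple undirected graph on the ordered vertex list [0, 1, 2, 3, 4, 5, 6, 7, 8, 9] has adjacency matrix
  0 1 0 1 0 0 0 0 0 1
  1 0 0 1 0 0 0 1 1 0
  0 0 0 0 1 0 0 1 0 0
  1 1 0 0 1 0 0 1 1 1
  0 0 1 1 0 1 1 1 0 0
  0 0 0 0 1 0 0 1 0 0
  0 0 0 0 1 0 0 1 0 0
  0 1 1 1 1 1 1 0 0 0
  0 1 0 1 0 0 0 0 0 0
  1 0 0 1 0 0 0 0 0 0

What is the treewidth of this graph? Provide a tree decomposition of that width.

Treewidth 2.
Bags: B1 = {2, 4, 7}  B2 = {4, 5, 7}  B3 = {3, 4, 7}  B4 = {1, 3, 7}  B5 = {4, 6, 7}  B6 = {0, 1, 3}  B7 = {0, 3, 9}  B8 = {1, 3, 8}
Tree: B1–B2, B1–B3, B3–B4, B2–B5, B4–B6, B6–B7, B6–B8

Every bag has size at most 3, so the width is 3 − 1 = 2 and tw(G) ≤ 2. Conversely, {2, 4, 7} is a clique of size 3, and the vertices of any clique must share a bag in every tree decomposition; so some bag has ≥ 3 vertices and tw(G) ≥ 2. Hence tw(G) = 2 exactly.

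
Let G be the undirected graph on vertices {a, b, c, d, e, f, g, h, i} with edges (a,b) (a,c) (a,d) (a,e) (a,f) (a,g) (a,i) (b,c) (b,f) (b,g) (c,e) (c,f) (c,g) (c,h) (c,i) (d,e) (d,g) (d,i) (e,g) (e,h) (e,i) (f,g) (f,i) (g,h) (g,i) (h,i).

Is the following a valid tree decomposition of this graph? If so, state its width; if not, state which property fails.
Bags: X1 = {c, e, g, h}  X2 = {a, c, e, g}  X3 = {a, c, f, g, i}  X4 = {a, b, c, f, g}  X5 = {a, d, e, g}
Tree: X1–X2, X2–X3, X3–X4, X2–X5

A tree decomposition must satisfy three properties: every vertex lies in some bag; for every edge, both endpoints lie together in some bag; and for every vertex, the bags containing it form a connected subtree. Here edge (i,e) lies in no bag, so the decomposition is invalid.

No — edge (i,e) lies in no bag.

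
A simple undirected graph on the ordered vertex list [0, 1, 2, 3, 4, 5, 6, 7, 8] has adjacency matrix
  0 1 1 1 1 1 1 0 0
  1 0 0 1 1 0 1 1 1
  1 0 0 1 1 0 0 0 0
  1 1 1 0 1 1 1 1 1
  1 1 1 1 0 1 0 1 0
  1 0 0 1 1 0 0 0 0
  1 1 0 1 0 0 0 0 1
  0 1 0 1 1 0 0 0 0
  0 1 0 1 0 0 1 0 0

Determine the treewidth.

3

A width-3 tree decomposition is:
Bags: B1 = {0, 1, 3, 4}  B2 = {1, 3, 4, 7}  B3 = {0, 3, 4, 5}  B4 = {0, 2, 3, 4}  B5 = {0, 1, 3, 6}  B6 = {1, 3, 6, 8}
Tree: B1–B2, B1–B3, B1–B4, B1–B5, B5–B6
Each bag holds 4 vertices, so the decomposition has width 3, which upper-bounds the treewidth. Conversely, {0, 1, 3, 4} is a clique of size 4, and the vertices of any clique must share a bag in every tree decomposition; so some bag has ≥ 4 vertices and tw(G) ≥ 3. Combining the bounds, tw(G) = 3.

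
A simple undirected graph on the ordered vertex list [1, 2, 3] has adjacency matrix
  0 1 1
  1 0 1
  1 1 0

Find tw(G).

A width-2 tree decomposition is:
Bags: B1 = {1, 2, 3}
Tree: (single bag)
With just one bag of size 3, the width is 3 − 1 = 2, so tw(G) ≤ 2. On the other hand G contains the 3-clique {1, 2, 3}. A clique must lie in a single bag of any decomposition, so no decomposition can have width below 2. Hence tw(G) = 2 exactly.

2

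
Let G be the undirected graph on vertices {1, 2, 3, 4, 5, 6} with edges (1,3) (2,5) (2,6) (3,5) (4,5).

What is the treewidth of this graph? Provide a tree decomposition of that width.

The largest bag has 2 vertices, giving width 1; this decomposition certifies tw(G) ≤ 1. Since G has at least one edge (e.g. 5–3), it is not an edgeless graph, so tw(G) ≥ 1. The upper and lower bounds meet at 1, so that is the treewidth.

Treewidth 1.
One optimal decomposition is:
Bags: B1 = {3, 5}  B2 = {1, 3}  B3 = {4, 5}  B4 = {2, 5}  B5 = {2, 6}
Tree: B1–B2, B1–B3, B3–B4, B4–B5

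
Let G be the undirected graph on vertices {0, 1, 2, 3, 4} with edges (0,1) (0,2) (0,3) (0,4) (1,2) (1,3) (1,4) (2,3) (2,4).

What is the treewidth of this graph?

A width-3 tree decomposition is:
Bags: B1 = {0, 1, 2, 3}  B2 = {0, 1, 2, 4}
Tree: B1–B2
Each bag holds 4 vertices, so the decomposition has width 3, which upper-bounds the treewidth. Conversely, {0, 1, 2, 3} is a clique of size 4, and the vertices of any clique must share a bag in every tree decomposition; so some bag has ≥ 4 vertices and tw(G) ≥ 3. Therefore the treewidth is 3.

3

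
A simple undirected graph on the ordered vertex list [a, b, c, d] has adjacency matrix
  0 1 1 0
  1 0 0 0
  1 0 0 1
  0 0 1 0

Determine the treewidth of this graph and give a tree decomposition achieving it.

Treewidth 1.
One optimal decomposition is:
Bags: B1 = {a, b}  B2 = {a, c}  B3 = {c, d}
Tree: B1–B2, B2–B3

Each bag holds 2 vertices, so the decomposition has width 1, which upper-bounds the treewidth. Any graph with an edge has treewidth ≥ 1, and G has the edge b–a. Hence tw(G) = 1 exactly.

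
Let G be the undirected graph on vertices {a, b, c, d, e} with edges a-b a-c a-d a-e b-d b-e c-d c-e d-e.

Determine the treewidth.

3

A width-3 tree decomposition is:
Bags: B1 = {a, c, d, e}  B2 = {a, b, d, e}
Tree: B1–B2
Every bag has size at most 4, so the width is 4 − 1 = 3 and tw(G) ≤ 3. Conversely, {a, c, d, e} is a clique of size 4, and the vertices of any clique must share a bag in every tree decomposition; so some bag has ≥ 4 vertices and tw(G) ≥ 3. Combining the bounds, tw(G) = 3.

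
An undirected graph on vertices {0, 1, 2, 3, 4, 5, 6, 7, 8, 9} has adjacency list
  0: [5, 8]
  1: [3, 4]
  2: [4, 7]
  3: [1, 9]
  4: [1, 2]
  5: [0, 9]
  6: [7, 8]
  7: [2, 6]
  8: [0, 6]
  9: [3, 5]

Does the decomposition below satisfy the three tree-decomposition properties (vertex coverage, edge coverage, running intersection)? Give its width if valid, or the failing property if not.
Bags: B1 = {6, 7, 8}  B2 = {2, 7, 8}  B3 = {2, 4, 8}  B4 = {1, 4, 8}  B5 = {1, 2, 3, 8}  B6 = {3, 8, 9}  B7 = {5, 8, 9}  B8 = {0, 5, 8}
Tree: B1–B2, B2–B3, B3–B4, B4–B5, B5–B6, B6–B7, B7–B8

A tree decomposition must satisfy three properties: every vertex lies in some bag; for every edge, both endpoints lie together in some bag; and for every vertex, the bags containing it form a connected subtree. Here bags containing vertex 2 are not connected in the tree, so the decomposition is invalid.

No — bags containing vertex 2 are not connected in the tree.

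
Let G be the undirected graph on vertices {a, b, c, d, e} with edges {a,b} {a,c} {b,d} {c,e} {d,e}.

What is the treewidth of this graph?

2

A width-2 tree decomposition is:
Bags: B1 = {a, b, d}  B2 = {a, c, d}  B3 = {c, d, e}
Tree: B1–B2, B2–B3
The largest bag has 3 vertices, giving width 2; this decomposition certifies tw(G) ≤ 2. For the lower bound, G contains the cycle d–b–a–c–e–d, so G is not a forest; only forests have treewidth ≤ 1, hence tw(G) ≥ 2. Hence tw(G) = 2 exactly.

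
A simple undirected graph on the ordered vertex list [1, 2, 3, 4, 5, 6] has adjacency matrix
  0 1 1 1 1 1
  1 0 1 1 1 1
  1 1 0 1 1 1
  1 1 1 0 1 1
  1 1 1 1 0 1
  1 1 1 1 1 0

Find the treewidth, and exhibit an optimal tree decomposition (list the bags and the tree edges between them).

Treewidth 5.
Bags: B1 = {1, 2, 3, 4, 5, 6}
Tree: (single bag)

With just one bag of size 6, the width is 6 − 1 = 5, so tw(G) ≤ 5. For the lower bound, the 6 vertices {1, 2, 3, 4, 5, 6} are pairwise adjacent, and any tree decomposition puts a clique entirely inside one bag — forcing width ≥ 5. Combining the bounds, tw(G) = 5.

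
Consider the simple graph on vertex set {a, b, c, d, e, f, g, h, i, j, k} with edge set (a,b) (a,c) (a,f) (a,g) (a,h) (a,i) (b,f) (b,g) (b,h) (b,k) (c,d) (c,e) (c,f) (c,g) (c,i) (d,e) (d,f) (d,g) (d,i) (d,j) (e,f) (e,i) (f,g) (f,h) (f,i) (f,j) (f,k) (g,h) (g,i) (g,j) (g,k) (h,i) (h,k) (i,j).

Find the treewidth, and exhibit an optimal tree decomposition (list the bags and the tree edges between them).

Treewidth 4.
Bags: B1 = {a, c, f, g, i}  B2 = {c, d, f, g, i}  B3 = {c, d, e, f, i}  B4 = {a, f, g, h, i}  B5 = {a, b, f, g, h}  B6 = {b, f, g, h, k}  B7 = {d, f, g, i, j}
Tree: B1–B2, B2–B3, B1–B4, B4–B5, B5–B6, B2–B7

Every bag has size at most 5, so the width is 5 − 1 = 4 and tw(G) ≤ 4. Conversely, {b, f, g, h, k} is a clique of size 5, and the vertices of any clique must share a bag in every tree decomposition; so some bag has ≥ 5 vertices and tw(G) ≥ 4. Therefore the treewidth is 4.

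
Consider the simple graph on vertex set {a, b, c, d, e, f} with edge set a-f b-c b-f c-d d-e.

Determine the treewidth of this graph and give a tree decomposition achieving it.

Treewidth 1.
One such decomposition:
Bags: B1 = {d, e}  B2 = {c, d}  B3 = {b, c}  B4 = {b, f}  B5 = {a, f}
Tree: B1–B2, B2–B3, B3–B4, B4–B5

The largest bag has 2 vertices, giving width 1; this decomposition certifies tw(G) ≤ 1. Any graph with an edge has treewidth ≥ 1, and G has the edge e–d. Therefore the treewidth is 1.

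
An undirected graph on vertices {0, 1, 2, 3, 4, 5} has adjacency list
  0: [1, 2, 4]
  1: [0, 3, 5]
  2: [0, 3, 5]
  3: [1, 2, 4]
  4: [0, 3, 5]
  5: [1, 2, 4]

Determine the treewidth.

3

A width-3 tree decomposition is:
Bags: B1 = {1, 2, 4, 5}  B2 = {0, 1, 2, 4}  B3 = {1, 2, 3, 4}
Tree: B1–B2, B2–B3
Each bag holds 4 vertices, so the decomposition has width 3, which upper-bounds the treewidth. For the lower bound: the 4 vertex sets {4,5}, {0,1}, {2}, {3} are disjoint, each induces a connected subgraph, and every pair is joined by at least one edge of G. Contracting each set to a single vertex therefore yields K_{4} as a minor, and since treewidth is minor-monotone, tw(G) ≥ tw(K_{4}) = 3. Therefore the treewidth is 3.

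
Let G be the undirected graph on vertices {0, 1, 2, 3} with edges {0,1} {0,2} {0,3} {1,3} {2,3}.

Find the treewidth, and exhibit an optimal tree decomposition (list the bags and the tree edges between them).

Treewidth 2.
One optimal decomposition is:
Bags: B1 = {0, 2, 3}  B2 = {0, 1, 3}
Tree: B1–B2

Every bag has size at most 3, so the width is 3 − 1 = 2 and tw(G) ≤ 2. For the lower bound, the 3 vertices {0, 1, 3} are pairwise adjacent, and any tree decomposition puts a clique entirely inside one bag — forcing width ≥ 2. Combining the bounds, tw(G) = 2.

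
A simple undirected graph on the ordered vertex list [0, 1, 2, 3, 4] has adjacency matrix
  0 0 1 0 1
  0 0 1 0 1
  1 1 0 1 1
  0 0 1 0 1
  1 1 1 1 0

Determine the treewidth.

A width-2 tree decomposition is:
Bags: B1 = {1, 2, 4}  B2 = {2, 3, 4}  B3 = {0, 2, 4}
Tree: B1–B2, B2–B3
Every bag has size at most 3, so the width is 3 − 1 = 2 and tw(G) ≤ 2. On the other hand G contains the 3-clique {0, 2, 4}. A clique must lie in a single bag of any decomposition, so no decomposition can have width below 2. The upper and lower bounds meet at 2, so that is the treewidth.

2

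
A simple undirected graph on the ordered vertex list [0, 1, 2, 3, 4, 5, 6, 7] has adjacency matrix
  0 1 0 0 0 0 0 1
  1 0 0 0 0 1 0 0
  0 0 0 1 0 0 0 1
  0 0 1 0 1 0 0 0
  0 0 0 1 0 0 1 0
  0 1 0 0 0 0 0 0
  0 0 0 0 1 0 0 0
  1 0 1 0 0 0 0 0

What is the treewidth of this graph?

A width-1 tree decomposition is:
Bags: B1 = {4, 6}  B2 = {3, 4}  B3 = {2, 3}  B4 = {2, 7}  B5 = {0, 7}  B6 = {0, 1}  B7 = {1, 5}
Tree: B1–B2, B2–B3, B3–B4, B4–B5, B5–B6, B6–B7
Every bag has size at most 2, so the width is 2 − 1 = 1 and tw(G) ≤ 1. Any graph with an edge has treewidth ≥ 1, and G has the edge 6–4. Combining the bounds, tw(G) = 1.

1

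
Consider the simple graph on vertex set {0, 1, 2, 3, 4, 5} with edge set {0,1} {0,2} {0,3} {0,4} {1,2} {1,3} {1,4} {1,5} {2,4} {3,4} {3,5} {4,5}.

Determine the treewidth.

3

A width-3 tree decomposition is:
Bags: B1 = {0, 1, 2, 4}  B2 = {0, 1, 3, 4}  B3 = {1, 3, 4, 5}
Tree: B1–B2, B2–B3
Every bag has size at most 4, so the width is 4 − 1 = 3 and tw(G) ≤ 3. Conversely, {0, 1, 2, 4} is a clique of size 4, and the vertices of any clique must share a bag in every tree decomposition; so some bag has ≥ 4 vertices and tw(G) ≥ 3. The upper and lower bounds meet at 3, so that is the treewidth.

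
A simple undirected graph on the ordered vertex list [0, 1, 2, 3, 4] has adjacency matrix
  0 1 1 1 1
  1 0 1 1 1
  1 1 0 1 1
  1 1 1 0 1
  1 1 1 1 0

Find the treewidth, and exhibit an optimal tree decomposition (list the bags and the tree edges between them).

Treewidth 4.
One such decomposition:
Bags: B1 = {0, 1, 2, 3, 4}
Tree: (single bag)

With just one bag of size 5, the width is 5 − 1 = 4, so tw(G) ≤ 4. Conversely, {0, 1, 2, 3, 4} is a clique of size 5, and the vertices of any clique must share a bag in every tree decomposition; so some bag has ≥ 5 vertices and tw(G) ≥ 4. Hence tw(G) = 4 exactly.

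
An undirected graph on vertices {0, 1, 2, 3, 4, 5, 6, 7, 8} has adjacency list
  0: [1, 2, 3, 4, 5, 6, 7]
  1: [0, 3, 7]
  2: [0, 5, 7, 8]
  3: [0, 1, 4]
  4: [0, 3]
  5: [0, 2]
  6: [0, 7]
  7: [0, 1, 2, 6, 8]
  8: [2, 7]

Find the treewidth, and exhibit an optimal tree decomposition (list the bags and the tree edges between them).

Treewidth 2.
One such decomposition:
Bags: B1 = {0, 2, 7}  B2 = {2, 7, 8}  B3 = {0, 1, 7}  B4 = {0, 6, 7}  B5 = {0, 1, 3}  B6 = {0, 3, 4}  B7 = {0, 2, 5}
Tree: B1–B2, B1–B3, B3–B4, B3–B5, B5–B6, B1–B7

The largest bag has 3 vertices, giving width 2; this decomposition certifies tw(G) ≤ 2. Conversely, {0, 1, 3} is a clique of size 3, and the vertices of any clique must share a bag in every tree decomposition; so some bag has ≥ 3 vertices and tw(G) ≥ 2. Combining the bounds, tw(G) = 2.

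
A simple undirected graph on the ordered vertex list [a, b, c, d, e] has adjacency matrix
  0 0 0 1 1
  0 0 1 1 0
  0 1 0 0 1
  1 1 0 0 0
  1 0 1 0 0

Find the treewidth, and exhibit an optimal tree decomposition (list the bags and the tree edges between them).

Treewidth 2.
One such decomposition:
Bags: B1 = {b, c, e}  B2 = {b, d, e}  B3 = {a, d, e}
Tree: B1–B2, B2–B3

Each bag holds 3 vertices, so the decomposition has width 2, which upper-bounds the treewidth. For the lower bound, G contains the cycle e–c–b–d–a–e, so G is not a forest; only forests have treewidth ≤ 1, hence tw(G) ≥ 2. Combining the bounds, tw(G) = 2.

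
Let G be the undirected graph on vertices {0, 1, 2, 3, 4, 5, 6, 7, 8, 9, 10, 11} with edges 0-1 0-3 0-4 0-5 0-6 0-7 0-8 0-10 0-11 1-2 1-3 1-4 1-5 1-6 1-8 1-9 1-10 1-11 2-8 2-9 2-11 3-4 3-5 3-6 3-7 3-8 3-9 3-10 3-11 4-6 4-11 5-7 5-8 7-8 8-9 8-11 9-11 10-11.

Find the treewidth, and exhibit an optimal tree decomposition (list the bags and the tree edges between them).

Each bag holds 5 vertices, so the decomposition has width 4, which upper-bounds the treewidth. Conversely, {1, 2, 8, 9, 11} is a clique of size 5, and the vertices of any clique must share a bag in every tree decomposition; so some bag has ≥ 5 vertices and tw(G) ≥ 4. Hence tw(G) = 4 exactly.

Treewidth 4.
One optimal decomposition is:
Bags: B1 = {0, 1, 3, 8, 11}  B2 = {0, 1, 3, 5, 8}  B3 = {0, 1, 3, 10, 11}  B4 = {0, 3, 5, 7, 8}  B5 = {0, 1, 3, 4, 11}  B6 = {1, 3, 8, 9, 11}  B7 = {1, 2, 8, 9, 11}  B8 = {0, 1, 3, 4, 6}
Tree: B1–B2, B1–B3, B2–B4, B3–B5, B1–B6, B6–B7, B5–B8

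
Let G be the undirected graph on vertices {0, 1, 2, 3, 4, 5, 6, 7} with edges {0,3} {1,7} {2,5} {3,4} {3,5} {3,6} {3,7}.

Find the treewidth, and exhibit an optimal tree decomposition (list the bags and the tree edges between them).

Every bag has size at most 2, so the width is 2 − 1 = 1 and tw(G) ≤ 1. G has an edge, so its treewidth is at least 1. The upper and lower bounds meet at 1, so that is the treewidth.

Treewidth 1.
One such decomposition:
Bags: B1 = {3, 7}  B2 = {3, 4}  B3 = {3, 5}  B4 = {2, 5}  B5 = {3, 6}  B6 = {0, 3}  B7 = {1, 7}
Tree: B1–B2, B1–B3, B3–B4, B3–B5, B2–B6, B1–B7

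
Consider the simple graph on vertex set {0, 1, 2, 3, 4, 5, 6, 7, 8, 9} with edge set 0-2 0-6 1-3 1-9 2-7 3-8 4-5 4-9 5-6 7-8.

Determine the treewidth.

2

A width-2 tree decomposition is:
Bags: B1 = {2, 7, 8}  B2 = {2, 3, 8}  B3 = {1, 2, 3}  B4 = {1, 2, 9}  B5 = {2, 4, 9}  B6 = {2, 4, 5}  B7 = {2, 5, 6}  B8 = {0, 2, 6}
Tree: B1–B2, B2–B3, B3–B4, B4–B5, B5–B6, B6–B7, B7–B8
The largest bag has 3 vertices, giving width 2; this decomposition certifies tw(G) ≤ 2. For the lower bound, G contains the cycle 2–7–8–3–1–9–4–5–6–0–2, so G is not a forest; only forests have treewidth ≤ 1, hence tw(G) ≥ 2. Hence tw(G) = 2 exactly.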